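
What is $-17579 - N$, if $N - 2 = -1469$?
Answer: $-16112$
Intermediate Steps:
$N = -1467$ ($N = 2 - 1469 = -1467$)
$-17579 - N = -17579 - -1467 = -17579 + 1467 = -16112$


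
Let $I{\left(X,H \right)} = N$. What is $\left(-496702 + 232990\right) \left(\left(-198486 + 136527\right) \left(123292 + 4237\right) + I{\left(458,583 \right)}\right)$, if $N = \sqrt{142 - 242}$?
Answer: $2083738646142432 - 2637120 i \approx 2.0837 \cdot 10^{15} - 2.6371 \cdot 10^{6} i$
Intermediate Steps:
$N = 10 i$ ($N = \sqrt{-100} = 10 i \approx 10.0 i$)
$I{\left(X,H \right)} = 10 i$
$\left(-496702 + 232990\right) \left(\left(-198486 + 136527\right) \left(123292 + 4237\right) + I{\left(458,583 \right)}\right) = \left(-496702 + 232990\right) \left(\left(-198486 + 136527\right) \left(123292 + 4237\right) + 10 i\right) = - 263712 \left(\left(-61959\right) 127529 + 10 i\right) = - 263712 \left(-7901569311 + 10 i\right) = 2083738646142432 - 2637120 i$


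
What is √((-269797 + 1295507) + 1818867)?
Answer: √2844577 ≈ 1686.6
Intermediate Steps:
√((-269797 + 1295507) + 1818867) = √(1025710 + 1818867) = √2844577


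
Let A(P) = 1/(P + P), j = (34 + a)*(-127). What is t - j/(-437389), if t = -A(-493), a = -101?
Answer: 8827263/431265554 ≈ 0.020468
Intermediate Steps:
j = 8509 (j = (34 - 101)*(-127) = -67*(-127) = 8509)
A(P) = 1/(2*P)
t = 1/986 (t = -1/(2*(-493)) = -(-1)/(2*493) = -1*(-1/986) = 1/986 ≈ 0.0010142)
t - j/(-437389) = 1/986 - 8509/(-437389) = 1/986 - 8509*(-1)/437389 = 1/986 - 1*(-8509/437389) = 1/986 + 8509/437389 = 8827263/431265554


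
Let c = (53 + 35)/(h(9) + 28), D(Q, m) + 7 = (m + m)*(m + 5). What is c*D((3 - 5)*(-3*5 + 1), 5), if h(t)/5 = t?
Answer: 8184/73 ≈ 112.11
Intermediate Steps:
h(t) = 5*t
D(Q, m) = -7 + 2*m*(5 + m) (D(Q, m) = -7 + (m + m)*(m + 5) = -7 + (2*m)*(5 + m) = -7 + 2*m*(5 + m))
c = 88/73 (c = (53 + 35)/(5*9 + 28) = 88/(45 + 28) = 88/73 ≈ 1.2055)
c*D((3 - 5)*(-3*5 + 1), 5) = 88*(-7 + 2*5² + 10*5)/73 = 88*(-7 + 2*25 + 50)/73 = 88*(-7 + 50 + 50)/73 = (88/73)*93 = 8184/73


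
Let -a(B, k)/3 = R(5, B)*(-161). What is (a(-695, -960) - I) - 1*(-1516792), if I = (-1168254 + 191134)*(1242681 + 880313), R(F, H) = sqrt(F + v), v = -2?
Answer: 2074421414072 + 483*sqrt(3) ≈ 2.0744e+12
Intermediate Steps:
R(F, H) = sqrt(-2 + F) (R(F, H) = sqrt(F - 2) = sqrt(-2 + F))
I = -2074419897280 (I = -977120*2122994 = -2074419897280)
a(B, k) = 483*sqrt(3) (a(B, k) = -3*sqrt(-2 + 5)*(-161) = -3*sqrt(3)*(-161) = -(-483)*sqrt(3) = 483*sqrt(3))
(a(-695, -960) - I) - 1*(-1516792) = (483*sqrt(3) - 1*(-2074419897280)) - 1*(-1516792) = (483*sqrt(3) + 2074419897280) + 1516792 = (2074419897280 + 483*sqrt(3)) + 1516792 = 2074421414072 + 483*sqrt(3)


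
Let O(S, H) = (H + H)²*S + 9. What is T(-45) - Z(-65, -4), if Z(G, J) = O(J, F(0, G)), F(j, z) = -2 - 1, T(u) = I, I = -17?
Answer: 118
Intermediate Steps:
T(u) = -17
F(j, z) = -3
O(S, H) = 9 + 4*S*H² (O(S, H) = (2*H)²*S + 9 = (4*H²)*S + 9 = 4*S*H² + 9 = 9 + 4*S*H²)
Z(G, J) = 9 + 36*J (Z(G, J) = 9 + 4*J*(-3)² = 9 + 4*J*9 = 9 + 36*J)
T(-45) - Z(-65, -4) = -17 - (9 + 36*(-4)) = -17 - (9 - 144) = -17 - 1*(-135) = -17 + 135 = 118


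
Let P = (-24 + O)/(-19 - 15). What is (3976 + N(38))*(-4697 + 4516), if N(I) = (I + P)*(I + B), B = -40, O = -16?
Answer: -11993060/17 ≈ -7.0547e+5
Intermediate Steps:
P = 20/17 (P = (-24 - 16)/(-19 - 15) = -40/(-34) = -40*(-1/34) = 20/17 ≈ 1.1765)
N(I) = (-40 + I)*(20/17 + I) (N(I) = (I + 20/17)*(I - 40) = (20/17 + I)*(-40 + I) = (-40 + I)*(20/17 + I))
(3976 + N(38))*(-4697 + 4516) = (3976 + (-800/17 + 38² - 660/17*38))*(-4697 + 4516) = (3976 + (-800/17 + 1444 - 25080/17))*(-181) = (3976 - 1332/17)*(-181) = (66260/17)*(-181) = -11993060/17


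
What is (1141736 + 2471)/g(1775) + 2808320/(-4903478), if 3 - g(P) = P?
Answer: -2807785097493/4344481508 ≈ -646.29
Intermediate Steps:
g(P) = 3 - P
(1141736 + 2471)/g(1775) + 2808320/(-4903478) = (1141736 + 2471)/(3 - 1*1775) + 2808320/(-4903478) = 1144207/(3 - 1775) + 2808320*(-1/4903478) = 1144207/(-1772) - 1404160/2451739 = 1144207*(-1/1772) - 1404160/2451739 = -1144207/1772 - 1404160/2451739 = -2807785097493/4344481508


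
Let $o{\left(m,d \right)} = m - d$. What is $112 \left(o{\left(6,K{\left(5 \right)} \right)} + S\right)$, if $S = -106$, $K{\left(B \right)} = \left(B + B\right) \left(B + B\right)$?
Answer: $-22400$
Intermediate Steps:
$K{\left(B \right)} = 4 B^{2}$ ($K{\left(B \right)} = 2 B 2 B = 4 B^{2}$)
$112 \left(o{\left(6,K{\left(5 \right)} \right)} + S\right) = 112 \left(\left(6 - 4 \cdot 5^{2}\right) - 106\right) = 112 \left(\left(6 - 4 \cdot 25\right) - 106\right) = 112 \left(\left(6 - 100\right) - 106\right) = 112 \left(-94 - 106\right) = 112 \left(-200\right) = -22400$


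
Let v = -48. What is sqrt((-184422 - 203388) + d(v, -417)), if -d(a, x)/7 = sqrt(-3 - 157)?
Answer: sqrt(-387810 - 28*I*sqrt(10)) ≈ 0.071 - 622.74*I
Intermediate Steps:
d(a, x) = -28*I*sqrt(10) (d(a, x) = -7*sqrt(-3 - 157) = -28*I*sqrt(10))
sqrt((-184422 - 203388) + d(v, -417)) = sqrt((-184422 - 203388) - 28*I*sqrt(10)) = sqrt(-387810 - 28*I*sqrt(10))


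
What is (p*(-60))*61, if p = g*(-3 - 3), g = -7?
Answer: -153720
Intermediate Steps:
p = 42 (p = -7*(-3 - 3) = -7*(-6) = 42)
(p*(-60))*61 = (42*(-60))*61 = -2520*61 = -153720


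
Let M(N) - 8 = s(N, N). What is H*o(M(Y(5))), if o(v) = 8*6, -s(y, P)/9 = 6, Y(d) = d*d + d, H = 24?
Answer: 1152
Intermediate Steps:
Y(d) = d + d² (Y(d) = d² + d = d + d²)
s(y, P) = -54 (s(y, P) = -9*6 = -54)
M(N) = -46 (M(N) = 8 - 54 = -46)
o(v) = 48
H*o(M(Y(5))) = 24*48 = 1152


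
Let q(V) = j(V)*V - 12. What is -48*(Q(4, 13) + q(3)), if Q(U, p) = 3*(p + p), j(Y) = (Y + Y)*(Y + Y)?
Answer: -8352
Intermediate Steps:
j(Y) = 4*Y² (j(Y) = (2*Y)*(2*Y) = 4*Y²)
Q(U, p) = 6*p (Q(U, p) = 3*(2*p) = 6*p)
q(V) = -12 + 4*V³ (q(V) = (4*V²)*V - 12 = 4*V³ - 12 = -12 + 4*V³)
-48*(Q(4, 13) + q(3)) = -48*(6*13 + (-12 + 4*3³)) = -48*(78 + (-12 + 4*27)) = -48*(78 + (-12 + 108)) = -48*(78 + 96) = -48*174 = -8352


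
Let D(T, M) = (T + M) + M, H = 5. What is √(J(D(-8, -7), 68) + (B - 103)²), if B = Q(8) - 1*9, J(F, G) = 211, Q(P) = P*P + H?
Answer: 2*√515 ≈ 45.387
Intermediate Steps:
Q(P) = 5 + P² (Q(P) = P*P + 5 = P² + 5 = 5 + P²)
D(T, M) = T + 2*M (D(T, M) = (M + T) + M = T + 2*M)
B = 60 (B = (5 + 8²) - 1*9 = (5 + 64) - 9 = 69 - 9 = 60)
√(J(D(-8, -7), 68) + (B - 103)²) = √(211 + (60 - 103)²) = √(211 + (-43)²) = √(211 + 1849) = √2060 = 2*√515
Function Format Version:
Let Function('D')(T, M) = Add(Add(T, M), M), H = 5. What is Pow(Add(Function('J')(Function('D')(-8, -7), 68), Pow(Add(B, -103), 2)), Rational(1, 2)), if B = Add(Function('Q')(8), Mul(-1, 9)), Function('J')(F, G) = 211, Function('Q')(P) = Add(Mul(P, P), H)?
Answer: Mul(2, Pow(515, Rational(1, 2))) ≈ 45.387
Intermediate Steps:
Function('Q')(P) = Add(5, Pow(P, 2)) (Function('Q')(P) = Add(Mul(P, P), 5) = Add(Pow(P, 2), 5) = Add(5, Pow(P, 2)))
Function('D')(T, M) = Add(T, Mul(2, M)) (Function('D')(T, M) = Add(Add(M, T), M) = Add(T, Mul(2, M)))
B = 60 (B = Add(Add(5, Pow(8, 2)), Mul(-1, 9)) = Add(Add(5, 64), -9) = Add(69, -9) = 60)
Pow(Add(Function('J')(Function('D')(-8, -7), 68), Pow(Add(B, -103), 2)), Rational(1, 2)) = Pow(Add(211, Pow(Add(60, -103), 2)), Rational(1, 2)) = Pow(Add(211, Pow(-43, 2)), Rational(1, 2)) = Pow(Add(211, 1849), Rational(1, 2)) = Pow(2060, Rational(1, 2)) = Mul(2, Pow(515, Rational(1, 2)))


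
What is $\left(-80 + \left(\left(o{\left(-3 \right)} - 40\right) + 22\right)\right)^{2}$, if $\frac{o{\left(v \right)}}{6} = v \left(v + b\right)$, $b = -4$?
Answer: $784$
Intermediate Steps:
$o{\left(v \right)} = 6 v \left(-4 + v\right)$ ($o{\left(v \right)} = 6 v \left(v - 4\right) = 6 v \left(-4 + v\right)$)
$\left(-80 + \left(\left(o{\left(-3 \right)} - 40\right) + 22\right)\right)^{2} = \left(-80 - \left(18 + 18 \left(-4 - 3\right)\right)\right)^{2} = \left(-80 + \left(\left(6 \left(-3\right) \left(-7\right) - 40\right) + 22\right)\right)^{2} = \left(-80 + \left(\left(126 - 40\right) + 22\right)\right)^{2} = \left(-80 + \left(86 + 22\right)\right)^{2} = \left(-80 + 108\right)^{2} = 28^{2} = 784$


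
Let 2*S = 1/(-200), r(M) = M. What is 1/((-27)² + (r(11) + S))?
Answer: 400/295999 ≈ 0.0013514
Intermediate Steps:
S = -1/400 (S = (½)/(-200) = (½)*(-1/200) = -1/400 ≈ -0.0025000)
1/((-27)² + (r(11) + S)) = 1/((-27)² + (11 - 1/400)) = 1/(729 + 4399/400) = 1/(295999/400) = 400/295999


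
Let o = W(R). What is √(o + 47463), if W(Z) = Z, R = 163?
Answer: √47626 ≈ 218.23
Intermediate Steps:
o = 163
√(o + 47463) = √(163 + 47463) = √47626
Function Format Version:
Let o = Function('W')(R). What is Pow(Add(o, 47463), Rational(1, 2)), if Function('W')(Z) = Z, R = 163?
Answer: Pow(47626, Rational(1, 2)) ≈ 218.23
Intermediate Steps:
o = 163
Pow(Add(o, 47463), Rational(1, 2)) = Pow(Add(163, 47463), Rational(1, 2)) = Pow(47626, Rational(1, 2))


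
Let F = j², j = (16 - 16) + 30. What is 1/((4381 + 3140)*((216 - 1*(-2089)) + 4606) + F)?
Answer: 1/51978531 ≈ 1.9239e-8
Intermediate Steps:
j = 30 (j = 0 + 30 = 30)
F = 900 (F = 30² = 900)
1/((4381 + 3140)*((216 - 1*(-2089)) + 4606) + F) = 1/((4381 + 3140)*((216 - 1*(-2089)) + 4606) + 900) = 1/(7521*((216 + 2089) + 4606) + 900) = 1/(7521*(2305 + 4606) + 900) = 1/(7521*6911 + 900) = 1/(51977631 + 900) = 1/51978531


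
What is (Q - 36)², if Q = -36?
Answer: 5184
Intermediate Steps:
(Q - 36)² = (-36 - 36)² = (-72)² = 5184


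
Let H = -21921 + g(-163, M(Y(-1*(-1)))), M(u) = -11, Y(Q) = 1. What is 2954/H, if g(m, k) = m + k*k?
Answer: -2954/21963 ≈ -0.13450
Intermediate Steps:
g(m, k) = m + k²
H = -21963 (H = -21921 + (-163 + (-11)²) = -21921 + (-163 + 121) = -21921 - 42 = -21963)
2954/H = 2954/(-21963) = 2954*(-1/21963) = -2954/21963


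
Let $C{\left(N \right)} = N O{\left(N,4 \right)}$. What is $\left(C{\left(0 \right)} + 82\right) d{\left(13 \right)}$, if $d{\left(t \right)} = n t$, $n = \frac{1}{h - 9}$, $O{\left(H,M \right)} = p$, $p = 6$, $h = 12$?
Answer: $\frac{1066}{3} \approx 355.33$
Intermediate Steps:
$O{\left(H,M \right)} = 6$
$n = \frac{1}{3}$ ($n = \frac{1}{12 - 9} = \frac{1}{3} \approx 0.33333$)
$C{\left(N \right)} = 6 N$ ($C{\left(N \right)} = N 6 = 6 N$)
$d{\left(t \right)} = \frac{t}{3}$
$\left(C{\left(0 \right)} + 82\right) d{\left(13 \right)} = \left(6 \cdot 0 + 82\right) \frac{1}{3} \cdot 13 = \left(0 + 82\right) \frac{13}{3} = 82 \cdot \frac{13}{3} = \frac{1066}{3}$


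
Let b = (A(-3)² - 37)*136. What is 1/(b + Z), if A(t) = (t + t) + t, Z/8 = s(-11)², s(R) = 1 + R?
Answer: 1/6784 ≈ 0.00014741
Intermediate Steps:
Z = 800 (Z = 8*(1 - 11)² = 8*(-10)² = 8*100 = 800)
A(t) = 3*t (A(t) = 2*t + t = 3*t)
b = 5984 (b = ((3*(-3))² - 37)*136 = ((-9)² - 37)*136 = (81 - 37)*136 = 44*136 = 5984)
1/(b + Z) = 1/(5984 + 800) = 1/6784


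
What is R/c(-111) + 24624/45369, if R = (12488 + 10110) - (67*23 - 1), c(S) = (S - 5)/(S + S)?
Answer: 5891591823/146189 ≈ 40301.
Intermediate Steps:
c(S) = (-5 + S)/(2*S) (c(S) = (-5 + S)/((2*S)) = (-5 + S)*(1/(2*S)) = (-5 + S)/(2*S))
R = 21058 (R = 22598 - (1541 - 1) = 22598 - 1*1540 = 22598 - 1540 = 21058)
R/c(-111) + 24624/45369 = 21058/(((½)*(-5 - 111)/(-111))) + 24624/45369 = 21058/(((½)*(-1/111)*(-116))) + 24624*(1/45369) = 21058/(58/111) + 2736/5041 = 21058*(111/58) + 2736/5041 = 1168719/29 + 2736/5041 = 5891591823/146189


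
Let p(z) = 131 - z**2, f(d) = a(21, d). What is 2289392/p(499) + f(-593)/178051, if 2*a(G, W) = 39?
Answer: -407623682027/44311552370 ≈ -9.1990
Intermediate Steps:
a(G, W) = 39/2 (a(G, W) = (1/2)*39 = 39/2)
f(d) = 39/2
2289392/p(499) + f(-593)/178051 = 2289392/(131 - 1*499**2) + (39/2)/178051 = 2289392/(131 - 1*249001) + (39/2)*(1/178051) = 2289392/(131 - 249001) + 39/356102 = 2289392/(-248870) + 39/356102 = 2289392*(-1/248870) + 39/356102 = -1144696/124435 + 39/356102 = -407623682027/44311552370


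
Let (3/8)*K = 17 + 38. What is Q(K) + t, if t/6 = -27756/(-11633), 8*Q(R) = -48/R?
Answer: 36533223/2559260 ≈ 14.275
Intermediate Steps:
K = 440/3 (K = 8*(17 + 38)/3 = (8/3)*55 = 440/3 ≈ 146.67)
Q(R) = -6/R (Q(R) = (-48/R)/8 = -6/R)
t = 166536/11633 (t = 6*(-27756/(-11633)) = 6*(-27756*(-1/11633)) = 6*(27756/11633) = 166536/11633 ≈ 14.316)
Q(K) + t = -6/440/3 + 166536/11633 = -6*3/440 + 166536/11633 = -9/220 + 166536/11633 = 36533223/2559260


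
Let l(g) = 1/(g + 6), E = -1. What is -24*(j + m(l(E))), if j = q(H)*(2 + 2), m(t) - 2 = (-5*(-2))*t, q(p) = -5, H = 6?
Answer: 384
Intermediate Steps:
l(g) = 1/(6 + g)
m(t) = 2 + 10*t (m(t) = 2 + (-5*(-2))*t = 2 + 10*t)
j = -20 (j = -5*(2 + 2) = -5*4 = -20)
-24*(j + m(l(E))) = -24*(-20 + (2 + 10/(6 - 1))) = -24*(-20 + (2 + 10/5)) = -24*(-20 + (2 + 10*(1/5))) = -24*(-20 + (2 + 2)) = -24*(-20 + 4) = -24*(-16) = 384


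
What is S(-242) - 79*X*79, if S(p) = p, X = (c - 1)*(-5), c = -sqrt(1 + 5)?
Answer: -31447 - 31205*sqrt(6) ≈ -1.0788e+5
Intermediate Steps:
c = -sqrt(6) ≈ -2.4495
X = 5 + 5*sqrt(6) (X = (-sqrt(6) - 1)*(-5) = (-1 - sqrt(6))*(-5) = 5 + 5*sqrt(6) ≈ 17.247)
S(-242) - 79*X*79 = -242 - 79*(5 + 5*sqrt(6))*79 = -242 + (-395 - 395*sqrt(6))*79 = -242 + (-31205 - 31205*sqrt(6)) = -31447 - 31205*sqrt(6)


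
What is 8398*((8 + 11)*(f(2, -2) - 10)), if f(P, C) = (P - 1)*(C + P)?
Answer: -1595620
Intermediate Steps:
f(P, C) = (-1 + P)*(C + P)
8398*((8 + 11)*(f(2, -2) - 10)) = 8398*((8 + 11)*((2² - 1*(-2) - 1*2 - 2*2) - 10)) = 8398*(19*((4 + 2 - 2 - 4) - 10)) = 8398*(19*(0 - 10)) = 8398*(19*(-10)) = 8398*(-190) = -1595620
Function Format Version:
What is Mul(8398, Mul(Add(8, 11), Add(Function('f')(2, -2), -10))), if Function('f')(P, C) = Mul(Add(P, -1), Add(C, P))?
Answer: -1595620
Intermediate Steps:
Function('f')(P, C) = Mul(Add(-1, P), Add(C, P))
Mul(8398, Mul(Add(8, 11), Add(Function('f')(2, -2), -10))) = Mul(8398, Mul(Add(8, 11), Add(Add(Pow(2, 2), Mul(-1, -2), Mul(-1, 2), Mul(-2, 2)), -10))) = Mul(8398, Mul(19, Add(Add(4, 2, -2, -4), -10))) = Mul(8398, Mul(19, Add(0, -10))) = Mul(8398, Mul(19, -10)) = Mul(8398, -190) = -1595620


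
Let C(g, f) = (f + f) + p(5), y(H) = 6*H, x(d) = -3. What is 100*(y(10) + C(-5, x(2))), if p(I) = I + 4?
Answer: 6300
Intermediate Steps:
p(I) = 4 + I
C(g, f) = 9 + 2*f (C(g, f) = (f + f) + (4 + 5) = 2*f + 9 = 9 + 2*f)
100*(y(10) + C(-5, x(2))) = 100*(6*10 + (9 + 2*(-3))) = 100*(60 + (9 - 6)) = 100*(60 + 3) = 100*63 = 6300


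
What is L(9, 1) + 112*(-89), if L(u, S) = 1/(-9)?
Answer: -89713/9 ≈ -9968.1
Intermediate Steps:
L(u, S) = -⅑
L(9, 1) + 112*(-89) = -⅑ + 112*(-89) = -⅑ - 9968 = -89713/9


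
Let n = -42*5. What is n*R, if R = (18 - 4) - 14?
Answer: 0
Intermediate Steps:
n = -210
R = 0 (R = 14 - 14 = 0)
n*R = -210*0 = 0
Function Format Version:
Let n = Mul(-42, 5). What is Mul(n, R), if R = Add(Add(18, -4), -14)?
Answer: 0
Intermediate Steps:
n = -210
R = 0 (R = Add(14, -14) = 0)
Mul(n, R) = Mul(-210, 0) = 0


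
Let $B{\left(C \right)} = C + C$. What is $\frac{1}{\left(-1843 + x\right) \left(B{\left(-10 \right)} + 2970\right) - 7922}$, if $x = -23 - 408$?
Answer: $- \frac{1}{6716222} \approx -1.4889 \cdot 10^{-7}$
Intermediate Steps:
$B{\left(C \right)} = 2 C$
$x = -431$ ($x = -23 - 408 = -431$)
$\frac{1}{\left(-1843 + x\right) \left(B{\left(-10 \right)} + 2970\right) - 7922} = \frac{1}{\left(-1843 - 431\right) \left(2 \left(-10\right) + 2970\right) - 7922} = \frac{1}{- 2274 \left(-20 + 2970\right) - 7922} = \frac{1}{\left(-2274\right) 2950 - 7922} = \frac{1}{-6708300 - 7922} = \frac{1}{-6716222} = - \frac{1}{6716222}$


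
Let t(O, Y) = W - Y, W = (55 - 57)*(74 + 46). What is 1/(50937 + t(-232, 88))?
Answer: 1/50609 ≈ 1.9759e-5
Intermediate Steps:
W = -240 (W = -2*120 = -240)
t(O, Y) = -240 - Y
1/(50937 + t(-232, 88)) = 1/(50937 + (-240 - 1*88)) = 1/(50937 + (-240 - 88)) = 1/(50937 - 328) = 1/50609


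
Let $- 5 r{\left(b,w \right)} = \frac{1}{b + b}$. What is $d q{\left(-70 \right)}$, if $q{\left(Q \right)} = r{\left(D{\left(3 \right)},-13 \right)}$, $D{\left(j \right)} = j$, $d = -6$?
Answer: $\frac{1}{5} \approx 0.2$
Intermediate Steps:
$r{\left(b,w \right)} = - \frac{1}{10 b}$ ($r{\left(b,w \right)} = - \frac{1}{5 \left(b + b\right)} = - \frac{1}{5 \cdot 2 b} = - \frac{\frac{1}{2} \frac{1}{b}}{5} = - \frac{1}{10 b}$)
$q{\left(Q \right)} = - \frac{1}{30}$ ($q{\left(Q \right)} = - \frac{1}{10 \cdot 3} = \left(- \frac{1}{10}\right) \frac{1}{3} = - \frac{1}{30}$)
$d q{\left(-70 \right)} = \left(-6\right) \left(- \frac{1}{30}\right) = \frac{1}{5}$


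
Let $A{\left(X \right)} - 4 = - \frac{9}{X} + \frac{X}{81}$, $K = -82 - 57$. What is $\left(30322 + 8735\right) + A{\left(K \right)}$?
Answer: $\frac{439769207}{11259} \approx 39059.0$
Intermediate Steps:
$K = -139$ ($K = -82 - 57 = -139$)
$A{\left(X \right)} = 4 - \frac{9}{X} + \frac{X}{81}$ ($A{\left(X \right)} = 4 + \left(- \frac{9}{X} + \frac{X}{81}\right) = 4 - \frac{9}{X} + \frac{X}{81}$)
$\left(30322 + 8735\right) + A{\left(K \right)} = \left(30322 + 8735\right) + \left(4 - \frac{9}{-139} + \frac{1}{81} \left(-139\right)\right) = 39057 - - \frac{26444}{11259} = 39057 + \left(4 + \frac{9}{139} - \frac{139}{81}\right) = 39057 + \frac{26444}{11259} = \frac{439769207}{11259}$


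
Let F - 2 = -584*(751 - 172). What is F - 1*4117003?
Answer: -4455137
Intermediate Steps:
F = -338134 (F = 2 - 584*(751 - 172) = 2 - 584*579 = 2 - 338136 = -338134)
F - 1*4117003 = -338134 - 1*4117003 = -338134 - 4117003 = -4455137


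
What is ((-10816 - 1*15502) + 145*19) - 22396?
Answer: -45959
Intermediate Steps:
((-10816 - 1*15502) + 145*19) - 22396 = ((-10816 - 15502) + 2755) - 22396 = (-26318 + 2755) - 22396 = -23563 - 22396 = -45959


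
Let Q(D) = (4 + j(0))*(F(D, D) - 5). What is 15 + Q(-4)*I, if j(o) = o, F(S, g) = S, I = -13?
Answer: 483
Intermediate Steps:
Q(D) = -20 + 4*D (Q(D) = (4 + 0)*(D - 5) = 4*(-5 + D) = -20 + 4*D)
15 + Q(-4)*I = 15 + (-20 + 4*(-4))*(-13) = 15 + (-20 - 16)*(-13) = 15 - 36*(-13) = 15 + 468 = 483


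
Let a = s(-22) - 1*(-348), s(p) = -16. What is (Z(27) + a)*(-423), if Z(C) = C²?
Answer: -448803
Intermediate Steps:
a = 332 (a = -16 - 1*(-348) = -16 + 348 = 332)
(Z(27) + a)*(-423) = (27² + 332)*(-423) = (729 + 332)*(-423) = 1061*(-423) = -448803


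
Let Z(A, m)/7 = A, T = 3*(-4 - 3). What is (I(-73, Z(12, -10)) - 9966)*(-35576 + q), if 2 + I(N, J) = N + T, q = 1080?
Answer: 347098752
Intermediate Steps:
T = -21 (T = 3*(-7) = -21)
Z(A, m) = 7*A
I(N, J) = -23 + N (I(N, J) = -2 + (N - 21) = -2 + (-21 + N) = -23 + N)
(I(-73, Z(12, -10)) - 9966)*(-35576 + q) = ((-23 - 73) - 9966)*(-35576 + 1080) = (-96 - 9966)*(-34496) = -10062*(-34496) = 347098752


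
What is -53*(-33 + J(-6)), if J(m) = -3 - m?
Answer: 1590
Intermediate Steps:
-53*(-33 + J(-6)) = -53*(-33 + (-3 - 1*(-6))) = -53*(-33 + (-3 + 6)) = -53*(-33 + 3) = -53*(-30) = 1590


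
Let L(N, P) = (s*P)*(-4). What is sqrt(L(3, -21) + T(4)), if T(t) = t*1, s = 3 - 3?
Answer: 2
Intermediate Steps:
s = 0
T(t) = t
L(N, P) = 0 (L(N, P) = (0*P)*(-4) = 0*(-4) = 0)
sqrt(L(3, -21) + T(4)) = sqrt(0 + 4) = sqrt(4) = 2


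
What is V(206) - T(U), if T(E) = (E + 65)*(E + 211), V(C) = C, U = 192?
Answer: -103365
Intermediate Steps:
T(E) = (65 + E)*(211 + E)
V(206) - T(U) = 206 - (13715 + 192² + 276*192) = 206 - (13715 + 36864 + 52992) = 206 - 1*103571 = 206 - 103571 = -103365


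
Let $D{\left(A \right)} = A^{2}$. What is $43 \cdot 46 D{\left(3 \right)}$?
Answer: $17802$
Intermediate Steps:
$43 \cdot 46 D{\left(3 \right)} = 43 \cdot 46 \cdot 3^{2} = 1978 \cdot 9 = 17802$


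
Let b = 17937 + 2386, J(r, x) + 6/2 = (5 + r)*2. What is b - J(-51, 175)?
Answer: 20418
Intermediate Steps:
J(r, x) = 7 + 2*r (J(r, x) = -3 + (5 + r)*2 = -3 + (10 + 2*r) = 7 + 2*r)
b = 20323
b - J(-51, 175) = 20323 - (7 + 2*(-51)) = 20323 - (7 - 102) = 20323 - 1*(-95) = 20323 + 95 = 20418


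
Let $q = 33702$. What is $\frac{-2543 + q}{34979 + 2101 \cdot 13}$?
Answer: $\frac{31159}{62292} \approx 0.50021$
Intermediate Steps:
$\frac{-2543 + q}{34979 + 2101 \cdot 13} = \frac{-2543 + 33702}{34979 + 2101 \cdot 13} = \frac{31159}{34979 + 27313} = \frac{31159}{62292}$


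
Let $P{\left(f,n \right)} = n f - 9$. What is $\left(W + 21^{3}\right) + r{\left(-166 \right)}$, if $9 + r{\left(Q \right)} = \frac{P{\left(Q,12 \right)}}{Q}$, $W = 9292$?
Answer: $\frac{3080305}{166} \approx 18556.0$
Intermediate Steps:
$P{\left(f,n \right)} = -9 + f n$ ($P{\left(f,n \right)} = f n - 9 = -9 + f n$)
$r{\left(Q \right)} = -9 + \frac{-9 + 12 Q}{Q}$ ($r{\left(Q \right)} = -9 + \frac{-9 + Q 12}{Q} = -9 + \frac{-9 + 12 Q}{Q}$)
$\left(W + 21^{3}\right) + r{\left(-166 \right)} = \left(9292 + 21^{3}\right) + \left(3 - \frac{9}{-166}\right) = \left(9292 + 9261\right) + \left(3 - - \frac{9}{166}\right) = 18553 + \left(3 + \frac{9}{166}\right) = 18553 + \frac{507}{166} = \frac{3080305}{166}$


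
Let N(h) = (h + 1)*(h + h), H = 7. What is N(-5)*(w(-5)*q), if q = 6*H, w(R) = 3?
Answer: 5040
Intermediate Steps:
N(h) = 2*h*(1 + h) (N(h) = (1 + h)*(2*h) = 2*h*(1 + h))
q = 42 (q = 6*7 = 42)
N(-5)*(w(-5)*q) = (2*(-5)*(1 - 5))*(3*42) = (2*(-5)*(-4))*126 = 40*126 = 5040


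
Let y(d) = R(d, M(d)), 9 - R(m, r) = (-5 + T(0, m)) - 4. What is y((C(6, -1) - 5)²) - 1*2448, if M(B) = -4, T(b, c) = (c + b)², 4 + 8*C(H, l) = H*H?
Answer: -2431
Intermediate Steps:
C(H, l) = -½ + H²/8 (C(H, l) = -½ + (H*H)/8 = -½ + H²/8)
T(b, c) = (b + c)²
R(m, r) = 18 - m² (R(m, r) = 9 - ((-5 + (0 + m)²) - 4) = 9 - ((-5 + m²) - 4) = 9 - (-9 + m²) = 9 + (9 - m²) = 18 - m²)
y(d) = 18 - d²
y((C(6, -1) - 5)²) - 1*2448 = (18 - (((-½ + (⅛)*6²) - 5)²)²) - 1*2448 = (18 - (((-½ + (⅛)*36) - 5)²)²) - 2448 = (18 - (((-½ + 9/2) - 5)²)²) - 2448 = (18 - ((4 - 5)²)²) - 2448 = (18 - ((-1)²)²) - 2448 = (18 - 1*1²) - 2448 = (18 - 1*1) - 2448 = (18 - 1) - 2448 = 17 - 2448 = -2431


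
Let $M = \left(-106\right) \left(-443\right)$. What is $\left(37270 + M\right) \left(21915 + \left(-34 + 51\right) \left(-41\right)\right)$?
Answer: $1787149704$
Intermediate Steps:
$M = 46958$
$\left(37270 + M\right) \left(21915 + \left(-34 + 51\right) \left(-41\right)\right) = \left(37270 + 46958\right) \left(21915 + \left(-34 + 51\right) \left(-41\right)\right) = 84228 \left(21915 + 17 \left(-41\right)\right) = 84228 \left(21915 - 697\right) = 84228 \cdot 21218 = 1787149704$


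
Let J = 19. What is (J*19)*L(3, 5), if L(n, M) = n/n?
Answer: 361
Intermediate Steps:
L(n, M) = 1
(J*19)*L(3, 5) = (19*19)*1 = 361*1 = 361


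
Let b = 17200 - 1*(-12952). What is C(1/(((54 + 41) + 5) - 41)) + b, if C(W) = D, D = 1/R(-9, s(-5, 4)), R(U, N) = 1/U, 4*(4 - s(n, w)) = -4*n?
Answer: 30143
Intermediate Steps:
s(n, w) = 4 + n (s(n, w) = 4 - (-1)*n = 4 + n)
b = 30152 (b = 17200 + 12952 = 30152)
D = -9 (D = 1/(1/(-9)) = 1/(-⅑) = -9)
C(W) = -9
C(1/(((54 + 41) + 5) - 41)) + b = -9 + 30152 = 30143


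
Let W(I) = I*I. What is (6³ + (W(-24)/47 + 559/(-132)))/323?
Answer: 1389823/2003892 ≈ 0.69356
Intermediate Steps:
W(I) = I²
(6³ + (W(-24)/47 + 559/(-132)))/323 = (6³ + ((-24)²/47 + 559/(-132)))/323 = (216 + (576*(1/47) + 559*(-1/132)))/323 = (216 + (576/47 - 559/132))/323 = (216 + 49759/6204)/323 = (1/323)*(1389823/6204) = 1389823/2003892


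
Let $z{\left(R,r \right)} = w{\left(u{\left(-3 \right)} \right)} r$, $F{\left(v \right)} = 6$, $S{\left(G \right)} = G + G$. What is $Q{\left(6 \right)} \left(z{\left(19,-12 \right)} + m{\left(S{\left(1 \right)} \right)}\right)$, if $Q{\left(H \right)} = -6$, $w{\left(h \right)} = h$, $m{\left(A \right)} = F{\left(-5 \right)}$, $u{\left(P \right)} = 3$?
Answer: $180$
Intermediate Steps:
$S{\left(G \right)} = 2 G$
$m{\left(A \right)} = 6$
$z{\left(R,r \right)} = 3 r$
$Q{\left(6 \right)} \left(z{\left(19,-12 \right)} + m{\left(S{\left(1 \right)} \right)}\right) = - 6 \left(3 \left(-12\right) + 6\right) = - 6 \left(-36 + 6\right) = \left(-6\right) \left(-30\right) = 180$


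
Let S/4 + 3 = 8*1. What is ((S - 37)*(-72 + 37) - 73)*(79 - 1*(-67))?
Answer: 76212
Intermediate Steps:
S = 20 (S = -12 + 4*(8*1) = -12 + 4*8 = -12 + 32 = 20)
((S - 37)*(-72 + 37) - 73)*(79 - 1*(-67)) = ((20 - 37)*(-72 + 37) - 73)*(79 - 1*(-67)) = (-17*(-35) - 73)*(79 + 67) = (595 - 73)*146 = 522*146 = 76212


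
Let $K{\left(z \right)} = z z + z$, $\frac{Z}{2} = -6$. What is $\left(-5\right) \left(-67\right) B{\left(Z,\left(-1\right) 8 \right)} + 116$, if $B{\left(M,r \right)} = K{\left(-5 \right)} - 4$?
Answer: $5476$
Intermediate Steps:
$Z = -12$ ($Z = 2 \left(-6\right) = -12$)
$K{\left(z \right)} = z + z^{2}$ ($K{\left(z \right)} = z^{2} + z = z + z^{2}$)
$B{\left(M,r \right)} = 16$ ($B{\left(M,r \right)} = - 5 \left(1 - 5\right) - 4 = \left(-5\right) \left(-4\right) - 4 = 20 - 4 = 16$)
$\left(-5\right) \left(-67\right) B{\left(Z,\left(-1\right) 8 \right)} + 116 = \left(-5\right) \left(-67\right) 16 + 116 = 335 \cdot 16 + 116 = 5360 + 116 = 5476$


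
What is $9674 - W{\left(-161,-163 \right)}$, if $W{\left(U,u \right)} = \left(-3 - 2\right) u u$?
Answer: $142519$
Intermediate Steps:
$W{\left(U,u \right)} = - 5 u^{2}$ ($W{\left(U,u \right)} = \left(-3 - 2\right) u u = - 5 u u = - 5 u^{2}$)
$9674 - W{\left(-161,-163 \right)} = 9674 - - 5 \left(-163\right)^{2} = 9674 - \left(-5\right) 26569 = 9674 - -132845 = 9674 + 132845 = 142519$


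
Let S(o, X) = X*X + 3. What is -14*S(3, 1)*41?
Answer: -2296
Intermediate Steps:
S(o, X) = 3 + X**2 (S(o, X) = X**2 + 3 = 3 + X**2)
-14*S(3, 1)*41 = -14*(3 + 1**2)*41 = -14*(3 + 1)*41 = -14*4*41 = -56*41 = -2296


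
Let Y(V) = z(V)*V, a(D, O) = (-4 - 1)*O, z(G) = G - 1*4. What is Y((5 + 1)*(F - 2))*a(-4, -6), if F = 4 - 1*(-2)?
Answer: 14400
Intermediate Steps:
z(G) = -4 + G (z(G) = G - 4 = -4 + G)
F = 6 (F = 4 + 2 = 6)
a(D, O) = -5*O
Y(V) = V*(-4 + V) (Y(V) = (-4 + V)*V = V*(-4 + V))
Y((5 + 1)*(F - 2))*a(-4, -6) = (((5 + 1)*(6 - 2))*(-4 + (5 + 1)*(6 - 2)))*(-5*(-6)) = ((6*4)*(-4 + 6*4))*30 = (24*(-4 + 24))*30 = (24*20)*30 = 480*30 = 14400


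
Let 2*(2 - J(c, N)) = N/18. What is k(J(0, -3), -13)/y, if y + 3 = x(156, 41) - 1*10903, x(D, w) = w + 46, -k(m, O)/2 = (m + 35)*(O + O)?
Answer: -5785/32457 ≈ -0.17824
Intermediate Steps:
J(c, N) = 2 - N/36 (J(c, N) = 2 - N/(2*18) = 2 - N/36)
k(m, O) = -4*O*(35 + m) (k(m, O) = -2*(m + 35)*(O + O) = -2*(35 + m)*2*O = -4*O*(35 + m))
x(D, w) = 46 + w
y = -10819 (y = -3 + ((46 + 41) - 1*10903) = -3 + (87 - 10903) = -3 - 10816 = -10819)
k(J(0, -3), -13)/y = -4*(-13)*(35 + (2 - 1/36*(-3)))/(-10819) = -4*(-13)*(35 + (2 + 1/12))*(-1/10819) = -4*(-13)*(35 + 25/12)*(-1/10819) = -4*(-13)*445/12*(-1/10819) = (5785/3)*(-1/10819) = -5785/32457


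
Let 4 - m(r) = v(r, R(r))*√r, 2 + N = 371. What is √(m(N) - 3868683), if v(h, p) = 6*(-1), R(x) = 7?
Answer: √(-3868679 + 18*√41) ≈ 1966.9*I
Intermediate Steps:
N = 369 (N = -2 + 371 = 369)
v(h, p) = -6
m(r) = 4 + 6*√r (m(r) = 4 - (-6)*√r = 4 + 6*√r)
√(m(N) - 3868683) = √((4 + 6*√369) - 3868683) = √((4 + 6*(3*√41)) - 3868683) = √((4 + 18*√41) - 3868683) = √(-3868679 + 18*√41)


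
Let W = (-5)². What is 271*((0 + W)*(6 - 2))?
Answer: 27100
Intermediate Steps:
W = 25
271*((0 + W)*(6 - 2)) = 271*((0 + 25)*(6 - 2)) = 271*(25*4) = 271*100 = 27100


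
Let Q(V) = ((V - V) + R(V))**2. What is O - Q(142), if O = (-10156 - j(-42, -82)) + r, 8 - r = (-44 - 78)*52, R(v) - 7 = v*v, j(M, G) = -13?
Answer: -406873032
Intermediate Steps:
R(v) = 7 + v**2 (R(v) = 7 + v*v = 7 + v**2)
r = 6352 (r = 8 - (-44 - 78)*52 = 8 - (-122)*52 = 8 - 1*(-6344) = 8 + 6344 = 6352)
O = -3791 (O = (-10156 - 1*(-13)) + 6352 = (-10156 + 13) + 6352 = -10143 + 6352 = -3791)
Q(V) = (7 + V**2)**2 (Q(V) = ((V - V) + (7 + V**2))**2 = (0 + (7 + V**2))**2 = (7 + V**2)**2)
O - Q(142) = -3791 - (7 + 142**2)**2 = -3791 - (7 + 20164)**2 = -3791 - 1*20171**2 = -3791 - 1*406869241 = -3791 - 406869241 = -406873032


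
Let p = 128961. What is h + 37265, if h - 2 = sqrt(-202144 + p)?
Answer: 37267 + I*sqrt(73183) ≈ 37267.0 + 270.52*I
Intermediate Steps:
h = 2 + I*sqrt(73183) (h = 2 + sqrt(-202144 + 128961) = 2 + sqrt(-73183) = 2 + I*sqrt(73183) ≈ 2.0 + 270.52*I)
h + 37265 = (2 + I*sqrt(73183)) + 37265 = 37267 + I*sqrt(73183)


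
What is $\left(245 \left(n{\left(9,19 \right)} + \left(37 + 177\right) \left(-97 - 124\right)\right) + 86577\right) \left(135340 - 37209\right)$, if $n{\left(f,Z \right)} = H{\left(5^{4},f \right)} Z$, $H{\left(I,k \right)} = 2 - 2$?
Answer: $-1128550953343$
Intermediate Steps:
$H{\left(I,k \right)} = 0$ ($H{\left(I,k \right)} = 2 - 2 = 0$)
$n{\left(f,Z \right)} = 0$ ($n{\left(f,Z \right)} = 0 Z = 0$)
$\left(245 \left(n{\left(9,19 \right)} + \left(37 + 177\right) \left(-97 - 124\right)\right) + 86577\right) \left(135340 - 37209\right) = \left(245 \left(0 + \left(37 + 177\right) \left(-97 - 124\right)\right) + 86577\right) \left(135340 - 37209\right) = \left(245 \left(0 + 214 \left(-221\right)\right) + 86577\right) 98131 = \left(245 \left(0 - 47294\right) + 86577\right) 98131 = \left(245 \left(-47294\right) + 86577\right) 98131 = \left(-11587030 + 86577\right) 98131 = \left(-11500453\right) 98131 = -1128550953343$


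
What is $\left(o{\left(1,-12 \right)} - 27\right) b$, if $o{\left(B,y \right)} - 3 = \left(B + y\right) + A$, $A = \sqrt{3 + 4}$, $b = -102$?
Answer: $3570 - 102 \sqrt{7} \approx 3300.1$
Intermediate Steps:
$A = \sqrt{7} \approx 2.6458$
$o{\left(B,y \right)} = 3 + B + y + \sqrt{7}$ ($o{\left(B,y \right)} = 3 + \left(\left(B + y\right) + \sqrt{7}\right) = 3 + \left(B + y + \sqrt{7}\right) = 3 + B + y + \sqrt{7}$)
$\left(o{\left(1,-12 \right)} - 27\right) b = \left(\left(3 + 1 - 12 + \sqrt{7}\right) - 27\right) \left(-102\right) = \left(\left(-8 + \sqrt{7}\right) - 27\right) \left(-102\right) = \left(-35 + \sqrt{7}\right) \left(-102\right) = 3570 - 102 \sqrt{7}$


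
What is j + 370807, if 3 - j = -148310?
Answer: 519120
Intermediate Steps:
j = 148313 (j = 3 - 1*(-148310) = 3 + 148310 = 148313)
j + 370807 = 148313 + 370807 = 519120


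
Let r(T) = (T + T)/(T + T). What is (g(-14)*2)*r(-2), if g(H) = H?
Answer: -28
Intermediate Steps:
r(T) = 1 (r(T) = (2*T)/((2*T)) = (2*T)*(1/(2*T)) = 1)
(g(-14)*2)*r(-2) = -14*2*1 = -28*1 = -28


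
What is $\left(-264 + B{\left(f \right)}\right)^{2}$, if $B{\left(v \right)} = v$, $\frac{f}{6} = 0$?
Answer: $69696$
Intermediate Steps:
$f = 0$ ($f = 6 \cdot 0 = 0$)
$\left(-264 + B{\left(f \right)}\right)^{2} = \left(-264 + 0\right)^{2} = \left(-264\right)^{2} = 69696$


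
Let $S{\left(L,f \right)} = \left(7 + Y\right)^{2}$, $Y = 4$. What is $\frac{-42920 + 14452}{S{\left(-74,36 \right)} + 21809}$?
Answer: $- \frac{14234}{10965} \approx -1.2981$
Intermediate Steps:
$S{\left(L,f \right)} = 121$ ($S{\left(L,f \right)} = \left(7 + 4\right)^{2} = 11^{2} = 121$)
$\frac{-42920 + 14452}{S{\left(-74,36 \right)} + 21809} = \frac{-42920 + 14452}{121 + 21809} = - \frac{28468}{21930} = \left(-28468\right) \frac{1}{21930} = - \frac{14234}{10965}$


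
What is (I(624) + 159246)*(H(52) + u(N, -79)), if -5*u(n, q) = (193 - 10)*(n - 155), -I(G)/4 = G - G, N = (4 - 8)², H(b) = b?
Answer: 4092144462/5 ≈ 8.1843e+8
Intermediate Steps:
N = 16 (N = (-4)² = 16)
I(G) = 0 (I(G) = -4*(G - G) = -4*0 = 0)
u(n, q) = 5673 - 183*n/5 (u(n, q) = -(193 - 10)*(n - 155)/5 = -183*(-155 + n)/5 = -(-28365 + 183*n)/5 = 5673 - 183*n/5)
(I(624) + 159246)*(H(52) + u(N, -79)) = (0 + 159246)*(52 + (5673 - 183/5*16)) = 159246*(52 + (5673 - 2928/5)) = 159246*(52 + 25437/5) = 159246*(25697/5) = 4092144462/5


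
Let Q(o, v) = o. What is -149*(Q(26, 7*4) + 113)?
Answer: -20711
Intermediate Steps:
-149*(Q(26, 7*4) + 113) = -149*(26 + 113) = -149*139 = -20711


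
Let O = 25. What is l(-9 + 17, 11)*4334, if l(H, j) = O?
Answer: 108350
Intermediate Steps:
l(H, j) = 25
l(-9 + 17, 11)*4334 = 25*4334 = 108350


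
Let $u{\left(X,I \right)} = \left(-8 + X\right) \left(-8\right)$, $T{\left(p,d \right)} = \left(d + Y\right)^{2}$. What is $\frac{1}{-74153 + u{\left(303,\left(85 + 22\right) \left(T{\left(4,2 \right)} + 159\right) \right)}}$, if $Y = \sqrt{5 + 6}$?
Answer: $- \frac{1}{76513} \approx -1.307 \cdot 10^{-5}$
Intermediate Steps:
$Y = \sqrt{11} \approx 3.3166$
$T{\left(p,d \right)} = \left(d + \sqrt{11}\right)^{2}$
$u{\left(X,I \right)} = 64 - 8 X$
$\frac{1}{-74153 + u{\left(303,\left(85 + 22\right) \left(T{\left(4,2 \right)} + 159\right) \right)}} = \frac{1}{-74153 + \left(64 - 2424\right)} = \frac{1}{-74153 - 2360} = \frac{1}{-76513} = - \frac{1}{76513}$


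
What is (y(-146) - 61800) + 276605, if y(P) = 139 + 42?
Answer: 214986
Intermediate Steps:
y(P) = 181
(y(-146) - 61800) + 276605 = (181 - 61800) + 276605 = -61619 + 276605 = 214986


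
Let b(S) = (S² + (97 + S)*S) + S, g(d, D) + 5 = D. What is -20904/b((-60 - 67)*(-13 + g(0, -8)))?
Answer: -134/141859 ≈ -0.00094460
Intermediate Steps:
g(d, D) = -5 + D
b(S) = S + S² + S*(97 + S) (b(S) = (S² + S*(97 + S)) + S = S + S² + S*(97 + S))
-20904/b((-60 - 67)*(-13 + g(0, -8))) = -20904*1/(2*(-60 - 67)*(-13 + (-5 - 8))*(49 + (-60 - 67)*(-13 + (-5 - 8)))) = -20904*(-1/(254*(-13 - 13)*(49 - 127*(-13 - 13)))) = -20904*1/(6604*(49 - 127*(-26))) = -20904*1/(6604*(49 + 3302)) = -20904/(2*3302*3351) = -20904/22130004 = -20904*1/22130004 = -134/141859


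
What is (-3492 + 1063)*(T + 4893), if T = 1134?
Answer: -14639583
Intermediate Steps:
(-3492 + 1063)*(T + 4893) = (-3492 + 1063)*(1134 + 4893) = -2429*6027 = -14639583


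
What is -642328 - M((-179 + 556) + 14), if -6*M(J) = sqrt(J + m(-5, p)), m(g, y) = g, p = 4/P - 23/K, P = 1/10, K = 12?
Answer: -642328 + sqrt(386)/6 ≈ -6.4233e+5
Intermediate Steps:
P = 1/10 ≈ 0.10000
p = 457/12 (p = 4/(1/10) - 23/12 = 4*10 - 23*1/12 = 40 - 23/12 = 457/12 ≈ 38.083)
M(J) = -sqrt(-5 + J)/6 (M(J) = -sqrt(J - 5)/6 = -sqrt(-5 + J)/6)
-642328 - M((-179 + 556) + 14) = -642328 - (-1)*sqrt(-5 + ((-179 + 556) + 14))/6 = -642328 - (-1)*sqrt(-5 + (377 + 14))/6 = -642328 - (-1)*sqrt(-5 + 391)/6 = -642328 - (-1)*sqrt(386)/6 = -642328 + sqrt(386)/6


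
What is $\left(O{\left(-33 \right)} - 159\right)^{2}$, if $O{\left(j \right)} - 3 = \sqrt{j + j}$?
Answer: $\left(156 - i \sqrt{66}\right)^{2} \approx 24270.0 - 2534.7 i$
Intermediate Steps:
$O{\left(j \right)} = 3 + \sqrt{2} \sqrt{j}$ ($O{\left(j \right)} = 3 + \sqrt{j + j} = 3 + \sqrt{2 j} = 3 + \sqrt{2} \sqrt{j}$)
$\left(O{\left(-33 \right)} - 159\right)^{2} = \left(\left(3 + \sqrt{2} \sqrt{-33}\right) - 159\right)^{2} = \left(\left(3 + \sqrt{2} i \sqrt{33}\right) - 159\right)^{2} = \left(\left(3 + i \sqrt{66}\right) - 159\right)^{2} = \left(-156 + i \sqrt{66}\right)^{2}$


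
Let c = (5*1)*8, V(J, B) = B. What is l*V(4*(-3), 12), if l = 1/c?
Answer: 3/10 ≈ 0.30000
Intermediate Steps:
c = 40 (c = 5*8 = 40)
l = 1/40 ≈ 0.025000
l*V(4*(-3), 12) = (1/40)*12 = 3/10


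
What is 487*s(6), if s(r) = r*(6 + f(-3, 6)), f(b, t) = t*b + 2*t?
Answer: 0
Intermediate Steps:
f(b, t) = 2*t + b*t (f(b, t) = b*t + 2*t = 2*t + b*t)
s(r) = 0 (s(r) = r*(6 + 6*(2 - 3)) = r*(6 + 6*(-1)) = r*(6 - 6) = r*0 = 0)
487*s(6) = 487*0 = 0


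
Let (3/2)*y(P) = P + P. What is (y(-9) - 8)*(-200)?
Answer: 4000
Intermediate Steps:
y(P) = 4*P/3 (y(P) = 2*(P + P)/3 = 2*(2*P)/3 = 4*P/3)
(y(-9) - 8)*(-200) = ((4/3)*(-9) - 8)*(-200) = (-12 - 8)*(-200) = -20*(-200) = 4000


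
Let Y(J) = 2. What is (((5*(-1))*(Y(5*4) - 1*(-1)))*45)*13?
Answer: -8775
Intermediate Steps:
(((5*(-1))*(Y(5*4) - 1*(-1)))*45)*13 = (((5*(-1))*(2 - 1*(-1)))*45)*13 = (-5*(2 + 1)*45)*13 = (-5*3*45)*13 = -15*45*13 = -675*13 = -8775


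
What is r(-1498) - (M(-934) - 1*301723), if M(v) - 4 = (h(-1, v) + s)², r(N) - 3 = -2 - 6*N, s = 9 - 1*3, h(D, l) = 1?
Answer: 310659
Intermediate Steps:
s = 6 (s = 9 - 3 = 6)
r(N) = 1 - 6*N (r(N) = 3 + (-2 - 6*N) = 1 - 6*N)
M(v) = 53 (M(v) = 4 + (1 + 6)² = 4 + 7² = 4 + 49 = 53)
r(-1498) - (M(-934) - 1*301723) = (1 - 6*(-1498)) - (53 - 1*301723) = (1 + 8988) - (53 - 301723) = 8989 - 1*(-301670) = 8989 + 301670 = 310659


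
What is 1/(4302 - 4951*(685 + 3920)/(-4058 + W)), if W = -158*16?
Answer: 6586/51132327 ≈ 0.00012880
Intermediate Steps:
W = -2528
1/(4302 - 4951*(685 + 3920)/(-4058 + W)) = 1/(4302 - 4951*(685 + 3920)/(-4058 - 2528)) = 1/(4302 - 4951/((-6586/4605))) = 1/(4302 - 4951/((-6586*1/4605))) = 1/(4302 - 4951/(-6586/4605)) = 1/(4302 - 4951*(-4605/6586)) = 1/(4302 + 22799355/6586) = 1/(51132327/6586) = 6586/51132327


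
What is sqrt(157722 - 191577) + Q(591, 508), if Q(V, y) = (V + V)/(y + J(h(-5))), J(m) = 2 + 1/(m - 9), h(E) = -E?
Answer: 4728/2039 + I*sqrt(33855) ≈ 2.3188 + 184.0*I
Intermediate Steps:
J(m) = 2 + 1/(-9 + m)
Q(V, y) = 2*V/(7/4 + y) (Q(V, y) = (V + V)/(y + (-17 + 2*(-1*(-5)))/(-9 - 1*(-5))) = (2*V)/(y + (-17 + 2*5)/(-9 + 5)) = (2*V)/(y + (-17 + 10)/(-4)) = (2*V)/(y - 1/4*(-7)) = (2*V)/(y + 7/4) = (2*V)/(7/4 + y) = 2*V/(7/4 + y))
sqrt(157722 - 191577) + Q(591, 508) = sqrt(157722 - 191577) + 8*591/(7 + 4*508) = sqrt(-33855) + 8*591/(7 + 2032) = I*sqrt(33855) + 8*591/2039 = I*sqrt(33855) + 8*591*(1/2039) = I*sqrt(33855) + 4728/2039 = 4728/2039 + I*sqrt(33855)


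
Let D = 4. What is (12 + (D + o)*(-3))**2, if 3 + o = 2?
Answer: 9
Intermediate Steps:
o = -1 (o = -3 + 2 = -1)
(12 + (D + o)*(-3))**2 = (12 + (4 - 1)*(-3))**2 = (12 + 3*(-3))**2 = (12 - 9)**2 = 3**2 = 9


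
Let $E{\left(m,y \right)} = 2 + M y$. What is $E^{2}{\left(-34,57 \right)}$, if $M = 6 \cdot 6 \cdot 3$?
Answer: $37920964$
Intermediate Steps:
$M = 108$ ($M = 6 \cdot 18 = 108$)
$E{\left(m,y \right)} = 2 + 108 y$
$E^{2}{\left(-34,57 \right)} = \left(2 + 108 \cdot 57\right)^{2} = \left(2 + 6156\right)^{2} = 6158^{2} = 37920964$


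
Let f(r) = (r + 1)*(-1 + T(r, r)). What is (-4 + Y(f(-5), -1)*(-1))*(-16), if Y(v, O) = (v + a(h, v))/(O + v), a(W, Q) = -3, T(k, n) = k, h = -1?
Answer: 1808/23 ≈ 78.609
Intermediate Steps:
f(r) = (1 + r)*(-1 + r) (f(r) = (r + 1)*(-1 + r) = (1 + r)*(-1 + r))
Y(v, O) = (-3 + v)/(O + v) (Y(v, O) = (v - 3)/(O + v) = (-3 + v)/(O + v))
(-4 + Y(f(-5), -1)*(-1))*(-16) = (-4 + ((-3 + (-1 + (-5)**2))/(-1 + (-1 + (-5)**2)))*(-1))*(-16) = (-4 + ((-3 + (-1 + 25))/(-1 + (-1 + 25)))*(-1))*(-16) = (-4 + ((-3 + 24)/(-1 + 24))*(-1))*(-16) = (-4 + (21/23)*(-1))*(-16) = (-4 - 21/23)*(-16) = -113/23*(-16) = 1808/23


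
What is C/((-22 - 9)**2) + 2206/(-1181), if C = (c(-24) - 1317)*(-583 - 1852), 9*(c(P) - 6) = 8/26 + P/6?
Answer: 146996787901/44262699 ≈ 3321.0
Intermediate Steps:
c(P) = 706/117 + P/54 (c(P) = 6 + (8/26 + P/6)/9 = 6 + (8*(1/26) + P*(1/6))/9 = 6 + (4/13 + P/6)/9 = 6 + (4/117 + P/54) = 706/117 + P/54)
C = 124538075/39 (C = ((706/117 + (1/54)*(-24)) - 1317)*(-583 - 1852) = ((706/117 - 4/9) - 1317)*(-2435) = (218/39 - 1317)*(-2435) = -51145/39*(-2435) = 124538075/39 ≈ 3.1933e+6)
C/((-22 - 9)**2) + 2206/(-1181) = 124538075/(39*((-22 - 9)**2)) + 2206/(-1181) = 124538075/(39*((-31)**2)) + 2206*(-1/1181) = (124538075/39)/961 - 2206/1181 = (124538075/39)*(1/961) - 2206/1181 = 124538075/37479 - 2206/1181 = 146996787901/44262699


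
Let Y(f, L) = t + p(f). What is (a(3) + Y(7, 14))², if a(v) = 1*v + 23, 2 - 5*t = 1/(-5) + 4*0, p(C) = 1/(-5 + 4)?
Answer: 404496/625 ≈ 647.19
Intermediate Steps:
p(C) = -1 (p(C) = 1/(-1) = -1)
t = 11/25 (t = ⅖ - (1/(-5) + 4*0)/5 = ⅖ - (-⅕ + 0)/5 = ⅖ - ⅕*(-⅕) = ⅖ + 1/25 = 11/25 ≈ 0.44000)
Y(f, L) = -14/25 (Y(f, L) = 11/25 - 1 = -14/25)
a(v) = 23 + v (a(v) = v + 23 = 23 + v)
(a(3) + Y(7, 14))² = ((23 + 3) - 14/25)² = (26 - 14/25)² = (636/25)² = 404496/625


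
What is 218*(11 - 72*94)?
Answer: -1473026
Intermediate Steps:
218*(11 - 72*94) = 218*(11 - 6768) = 218*(-6757) = -1473026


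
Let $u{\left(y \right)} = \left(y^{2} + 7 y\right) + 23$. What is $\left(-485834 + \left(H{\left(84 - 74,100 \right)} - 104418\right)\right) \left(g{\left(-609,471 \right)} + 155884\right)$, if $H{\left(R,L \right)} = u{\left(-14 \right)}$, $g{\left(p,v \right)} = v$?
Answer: $-92269932505$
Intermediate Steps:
$u{\left(y \right)} = 23 + y^{2} + 7 y$
$H{\left(R,L \right)} = 121$ ($H{\left(R,L \right)} = 23 + \left(-14\right)^{2} + 7 \left(-14\right) = 23 + 196 - 98 = 121$)
$\left(-485834 + \left(H{\left(84 - 74,100 \right)} - 104418\right)\right) \left(g{\left(-609,471 \right)} + 155884\right) = \left(-485834 + \left(121 - 104418\right)\right) \left(471 + 155884\right) = \left(-485834 + \left(121 - 104418\right)\right) 156355 = \left(-485834 - 104297\right) 156355 = \left(-590131\right) 156355 = -92269932505$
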